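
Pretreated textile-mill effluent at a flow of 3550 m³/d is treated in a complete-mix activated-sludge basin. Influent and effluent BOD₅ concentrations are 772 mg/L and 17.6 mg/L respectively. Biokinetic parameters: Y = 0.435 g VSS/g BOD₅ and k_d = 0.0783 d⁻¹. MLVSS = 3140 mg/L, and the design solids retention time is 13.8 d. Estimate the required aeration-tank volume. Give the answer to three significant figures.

Rearranging the biomass balance for a CMAS with decay, V = Y·Q·ΔS·θ_c / [X·(1+k_d θ_c)] = 0.435 × 3550 × (772 − 17.6) × 13.8 / [3140 × (1 + 0.0783 × 13.8)] = 1.61×10^7 / 6533 = 2461 m³.

V ≈ 2460 m³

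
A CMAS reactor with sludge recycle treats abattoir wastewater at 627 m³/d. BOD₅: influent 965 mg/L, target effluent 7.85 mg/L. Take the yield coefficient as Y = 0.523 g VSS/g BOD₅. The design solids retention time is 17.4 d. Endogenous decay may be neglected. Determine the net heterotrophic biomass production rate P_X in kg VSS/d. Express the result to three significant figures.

No decay correction is needed, so Y_obs = Y = 0.523.
Substrate removed = Q·(S₀ − S) = 627 m³/d × (965 − 7.85) g/m³ = 6×10^5 g/d = 600.1 kg/d.
Net biomass production P_X = Y_obs × Q·(S₀ − S) = 0.5230 × 600.1 = 313.9 kg VSS/d.

P_X ≈ 314 kg VSS/d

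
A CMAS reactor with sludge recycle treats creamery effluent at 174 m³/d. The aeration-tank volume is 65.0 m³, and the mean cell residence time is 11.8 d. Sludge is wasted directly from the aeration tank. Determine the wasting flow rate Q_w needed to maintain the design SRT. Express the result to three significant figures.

With mixed-liquor wasting, θ_c = V/Q_w, so Q_w = V/θ_c = 65.00/11.8 = 5.508 m³/d.

Q_w ≈ 5.51 m³/d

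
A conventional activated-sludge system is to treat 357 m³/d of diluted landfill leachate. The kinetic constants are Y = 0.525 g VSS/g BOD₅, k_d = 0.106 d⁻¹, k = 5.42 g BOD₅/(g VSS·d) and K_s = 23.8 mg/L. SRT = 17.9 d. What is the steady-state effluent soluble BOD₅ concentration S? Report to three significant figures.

S ≈ 1.44 mg/L

From the Monod/SRT balance for a CMAS, S = K_s·(1+k_d θ_c)/[θ_c·(Y k − k_d) − 1] = 23.8 × (1 + 0.106 × 17.9) / [17.9 × (0.525 × 5.42 − 0.106) − 1] = 68.96 / 48.04 = 1.436 mg/L.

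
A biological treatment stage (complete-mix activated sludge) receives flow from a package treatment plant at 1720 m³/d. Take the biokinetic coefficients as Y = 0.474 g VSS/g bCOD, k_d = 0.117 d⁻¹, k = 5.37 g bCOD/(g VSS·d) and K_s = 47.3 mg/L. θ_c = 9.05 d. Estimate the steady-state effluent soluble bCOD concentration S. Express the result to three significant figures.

S ≈ 4.64 mg/L

For a completely mixed reactor with recycle the Lawrence–McCarty relation gives S = K_s·(1 + k_d·θ_c) / [θ_c·(Y·k − k_d) − 1] = 47.3 × (1 + 0.117 × 9.05) / [9.05 × (0.474 × 5.37 − 0.117) − 1] = 97.38 / 20.98 = 4.642 mg/L.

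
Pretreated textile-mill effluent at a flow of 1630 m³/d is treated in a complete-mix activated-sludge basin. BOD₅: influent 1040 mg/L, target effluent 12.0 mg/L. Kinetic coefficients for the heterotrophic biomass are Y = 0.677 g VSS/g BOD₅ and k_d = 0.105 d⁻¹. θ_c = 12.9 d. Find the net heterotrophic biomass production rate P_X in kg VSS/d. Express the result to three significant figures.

Observed yield with endogenous decay: Y_obs = Y / (1 + k_d·θ_c) = 0.677 / (1 + 0.105 × 12.9) = 0.677 / 2.354 = 0.2875 g VSS/g BOD₅.
Substrate removed = Q·(S₀ − S) = 1630 m³/d × (1040 − 12.0) g/m³ = 1.68×10^6 g/d = 1676 kg/d.
So the net sludge growth is P_X = 0.2875 × 1676 = 481.8 kg VSS/d.

P_X ≈ 482 kg VSS/d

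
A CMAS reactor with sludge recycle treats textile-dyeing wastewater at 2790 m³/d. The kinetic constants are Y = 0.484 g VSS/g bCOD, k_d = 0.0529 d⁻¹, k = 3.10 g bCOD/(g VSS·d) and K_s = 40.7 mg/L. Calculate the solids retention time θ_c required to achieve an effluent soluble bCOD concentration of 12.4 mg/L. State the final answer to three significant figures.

From 1/θ_c = Y·k·S/(K_s + S) − k_d: Y·k·S/(K_s+S) = 0.484 × 3.10 × 12.4 / (40.7 + 12.4) = 0.3504 d⁻¹.
Then 1/θ_c = μ − k_d = 0.3504 − 0.0529 = 0.2975 d⁻¹, giving θ_c = 3.362 d.

θ_c ≈ 3.36 d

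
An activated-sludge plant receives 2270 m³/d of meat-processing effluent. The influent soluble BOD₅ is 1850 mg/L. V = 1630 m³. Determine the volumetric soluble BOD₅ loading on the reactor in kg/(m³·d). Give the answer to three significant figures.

L_v ≈ 2.58 kg soluble BOD₅/(m³·d)

Applied soluble BOD₅ load per unit volume = Q·S₀/V = (2270 × 1850/1000)/1630 = 2.576 kg soluble BOD₅·m⁻³·d⁻¹.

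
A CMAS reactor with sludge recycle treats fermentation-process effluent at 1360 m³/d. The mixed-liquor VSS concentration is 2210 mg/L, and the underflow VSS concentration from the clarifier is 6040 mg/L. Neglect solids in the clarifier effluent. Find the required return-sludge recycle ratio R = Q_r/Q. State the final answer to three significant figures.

R ≈ 0.577

R = Q_r/Q = X/(X_r − X) = 2210 / (6040 − 2210) = 0.5770.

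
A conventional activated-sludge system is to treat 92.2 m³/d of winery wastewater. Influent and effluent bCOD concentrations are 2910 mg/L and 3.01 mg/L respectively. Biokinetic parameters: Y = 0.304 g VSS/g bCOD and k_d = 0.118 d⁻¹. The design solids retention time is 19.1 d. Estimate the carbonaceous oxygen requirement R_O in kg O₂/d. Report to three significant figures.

Y_obs = Y / (1 + k_d θ_c) = 0.304 / (1 + 0.118 × 19.1) = 0.304 / 3.254 = 0.09343.
Q·(S₀ − S) = 92.2 × (2910 − 3.01) × 10⁻³ = 268.0 kg/d removed.
P_X = Y_obs·Q·(S₀ − S) = 0.09343 × 268.0 = 25.04 kg VSS/d.
R_O = Q·ΔS − 1.42 P_X = 268.0 − 35.56 = 232.5 kg O₂/d.

R_O ≈ 232 kg O₂/d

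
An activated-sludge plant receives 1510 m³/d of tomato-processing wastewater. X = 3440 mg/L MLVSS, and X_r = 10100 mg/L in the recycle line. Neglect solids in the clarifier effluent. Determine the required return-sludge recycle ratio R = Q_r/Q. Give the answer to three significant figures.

R = Q_r/Q = X/(X_r − X) = 3440 / (10100 − 3440) = 0.5165.

R ≈ 0.517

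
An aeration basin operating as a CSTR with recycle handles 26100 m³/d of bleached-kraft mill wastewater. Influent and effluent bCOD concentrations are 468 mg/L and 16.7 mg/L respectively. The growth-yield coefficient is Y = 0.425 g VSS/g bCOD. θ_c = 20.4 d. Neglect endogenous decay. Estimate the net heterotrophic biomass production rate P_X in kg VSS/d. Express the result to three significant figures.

P_X ≈ 5010 kg VSS/d

No decay correction is needed, so Y_obs = Y = 0.425.
Mass of bCOD removed per day: Q(S₀ − S) = 26100 × 451.3 g/m³ = 11779 kg/d.
P_X = Y_obs · Q(S₀ − S) = 0.4250 × 11779 = 5006 kg VSS/d.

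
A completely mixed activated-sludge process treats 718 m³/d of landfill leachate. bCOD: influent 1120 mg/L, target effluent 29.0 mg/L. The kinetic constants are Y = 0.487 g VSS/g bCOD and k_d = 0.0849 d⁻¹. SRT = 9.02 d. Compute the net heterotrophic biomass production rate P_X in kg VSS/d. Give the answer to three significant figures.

P_X ≈ 216 kg VSS/d

The observed yield is Y_obs = Y/(1 + k_d·θ_c) = 0.487 / (1 + 0.0849 × 9.02) = 0.487 / 1.766 = 0.2758 g VSS per g bCOD removed.
ΔS = 1120 − 29.0 = 1091 mg/L, so the substrate removal rate is 718 × 1091/1000 = 783.3 kg bCOD/d.
Net biomass production P_X = Y_obs × Q·(S₀ − S) = 0.2758 × 783.3 = 216.0 kg VSS/d.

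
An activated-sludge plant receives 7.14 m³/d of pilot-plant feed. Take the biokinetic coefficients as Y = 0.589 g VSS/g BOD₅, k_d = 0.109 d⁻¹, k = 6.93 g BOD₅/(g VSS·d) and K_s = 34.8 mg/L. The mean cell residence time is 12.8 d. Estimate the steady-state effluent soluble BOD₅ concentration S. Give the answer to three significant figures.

S ≈ 1.67 mg/L

Effluent substrate depends only on kinetics and SRT: S = K_s(1 + k_d θ_c) / [θ_c(Yk − k_d) − 1] = 34.8 × (1 + 0.109 × 12.8) / [12.8 × (0.589 × 6.93 − 0.109) − 1] = 83.35 / 49.85 = 1.672 mg/L.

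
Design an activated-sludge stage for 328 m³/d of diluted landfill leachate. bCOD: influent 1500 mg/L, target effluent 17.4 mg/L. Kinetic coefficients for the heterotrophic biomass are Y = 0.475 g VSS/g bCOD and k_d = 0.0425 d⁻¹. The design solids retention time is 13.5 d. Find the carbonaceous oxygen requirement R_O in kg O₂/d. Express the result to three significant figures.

R_O ≈ 278 kg O₂/d

Y_obs = Y / (1 + k_d θ_c) = 0.475 / (1 + 0.0425 × 13.5) = 0.475 / 1.574 = 0.3018.
Mass of bCOD removed per day: Q(S₀ − S) = 328 × 1483 g/m³ = 486.3 kg/d.
Net sludge production P_X = 0.3018 × 486.3 = 146.8 kg VSS/d.
Carbonaceous O₂ demand = substrate oxidised − cell-mass equivalent = 486.3 − 1.42 × 146.8 = 277.9 kg O₂/d.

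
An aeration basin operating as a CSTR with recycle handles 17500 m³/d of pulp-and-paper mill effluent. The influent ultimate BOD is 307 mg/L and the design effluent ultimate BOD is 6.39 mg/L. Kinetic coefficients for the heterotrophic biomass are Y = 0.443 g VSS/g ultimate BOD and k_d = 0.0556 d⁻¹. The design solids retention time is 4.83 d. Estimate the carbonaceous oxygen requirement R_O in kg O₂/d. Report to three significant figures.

R_O ≈ 2650 kg O₂/d

Correct the yield for decay: Y_obs = Y/(1 + k_d θ_c) = 0.443 / (1 + 0.0556 × 4.83) = 0.443 / 1.269 = 0.3492.
Mass of ultimate BOD removed per day: Q(S₀ − S) = 17500 × 300.6 g/m³ = 5261 kg/d.
Net sludge production P_X = 0.3492 × 5261 = 1837 kg VSS/d.
R_O = Q·(S₀ − S) − 1.42·P_X = 5261 − 1.42 × 1837 = 2652 kg O₂/d.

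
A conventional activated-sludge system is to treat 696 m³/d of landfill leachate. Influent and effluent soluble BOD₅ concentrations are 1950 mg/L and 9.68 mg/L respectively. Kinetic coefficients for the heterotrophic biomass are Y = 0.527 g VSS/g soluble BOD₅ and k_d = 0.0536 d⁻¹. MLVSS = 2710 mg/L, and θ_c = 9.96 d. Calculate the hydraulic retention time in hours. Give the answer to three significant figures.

τ ≈ 58.8 h

Steady-state biomass mass balance: V·X·(1 + k_d·θ_c) = Y·Q·(S₀ − S)·θ_c, so V = 0.527 × 696 × (1950 − 9.68) × 9.96 / [2710 × (1 + 0.0536 × 9.96)] = 7.09×10^6 / 4157 = 1705 m³.
τ = V/Q = 1705/696 = 2.450 d, or 58.80 h.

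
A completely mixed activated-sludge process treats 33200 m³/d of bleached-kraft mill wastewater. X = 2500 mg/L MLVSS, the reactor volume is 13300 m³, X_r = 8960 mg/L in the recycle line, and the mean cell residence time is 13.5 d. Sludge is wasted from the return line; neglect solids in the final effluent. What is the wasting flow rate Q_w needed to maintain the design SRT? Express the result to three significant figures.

Q_w ≈ 275 m³/d

θ_c = V·X/(Q_w·X_r) when wasting from the recycle, so Q_w = V·X/(θ_c·X_r) = 13300 × 2500 / (13.5 × 8960) = 274.9 m³/d.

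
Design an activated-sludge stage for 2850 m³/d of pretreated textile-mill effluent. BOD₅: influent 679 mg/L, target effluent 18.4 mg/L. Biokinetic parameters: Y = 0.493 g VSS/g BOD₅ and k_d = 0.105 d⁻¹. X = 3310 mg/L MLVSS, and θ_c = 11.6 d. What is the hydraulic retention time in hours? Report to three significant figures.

τ ≈ 12.3 h

Rearranging the biomass balance for a CMAS with decay, V = Y·Q·ΔS·θ_c / [X·(1+k_d θ_c)] = 0.493 × 2850 × (679 − 18.4) × 11.6 / [3310 × (1 + 0.105 × 11.6)] = 1.08×10^7 / 7342 = 1467 m³.
HRT = V/Q = 1467 m³ / 2850 m³·d⁻¹ = 0.5146 d × 24 = 12.35 h.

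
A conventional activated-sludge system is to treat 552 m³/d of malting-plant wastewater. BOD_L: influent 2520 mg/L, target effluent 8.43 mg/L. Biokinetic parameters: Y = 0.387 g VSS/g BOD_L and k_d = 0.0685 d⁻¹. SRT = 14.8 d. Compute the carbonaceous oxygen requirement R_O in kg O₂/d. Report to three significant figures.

Y_obs = Y / (1 + k_d θ_c) = 0.387 / (1 + 0.0685 × 14.8) = 0.387 / 2.014 = 0.1922.
ΔS = 2520 − 8.43 = 2512 mg/L, so the substrate removal rate is 552 × 2512/1000 = 1386 kg BOD_L/d.
Biomass synthesised: P_X = Y_obs × 1386 = 266.4 kg VSS/d.
Carbonaceous O₂ demand = substrate oxidised − cell-mass equivalent = 1386 − 1.42 × 266.4 = 1008 kg O₂/d.

R_O ≈ 1010 kg O₂/d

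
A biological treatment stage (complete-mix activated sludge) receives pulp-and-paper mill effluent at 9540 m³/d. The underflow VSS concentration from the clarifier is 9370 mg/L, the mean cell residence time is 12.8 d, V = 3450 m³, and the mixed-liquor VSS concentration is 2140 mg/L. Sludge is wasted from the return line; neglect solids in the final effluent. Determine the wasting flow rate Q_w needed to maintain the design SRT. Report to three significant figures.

Wasting from the return line (neglecting effluent solids): Q_w = V·X / (θ_c·X_r) = 3450 × 2140 / (12.8 × 9370) = 61.56 m³/d.

Q_w ≈ 61.6 m³/d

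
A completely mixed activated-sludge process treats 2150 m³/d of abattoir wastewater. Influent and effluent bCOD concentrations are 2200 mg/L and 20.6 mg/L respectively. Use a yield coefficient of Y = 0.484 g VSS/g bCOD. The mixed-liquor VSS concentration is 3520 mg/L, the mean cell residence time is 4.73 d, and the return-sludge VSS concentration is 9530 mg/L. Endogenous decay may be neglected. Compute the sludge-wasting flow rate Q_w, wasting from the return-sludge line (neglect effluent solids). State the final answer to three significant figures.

Q_w ≈ 238 m³/d

Biomass mass balance (decay neglected): V·X = Y·Q·(S₀ − S)·θ_c, so V = 0.484 × 2150 × (2200 − 20.6) × 4.73 / 3520 = 3047 m³.
Q_w = (V·X)/(θ_c X_r) = 3047 × 3520 / (4.73 × 9530) = 238.0 m³/d.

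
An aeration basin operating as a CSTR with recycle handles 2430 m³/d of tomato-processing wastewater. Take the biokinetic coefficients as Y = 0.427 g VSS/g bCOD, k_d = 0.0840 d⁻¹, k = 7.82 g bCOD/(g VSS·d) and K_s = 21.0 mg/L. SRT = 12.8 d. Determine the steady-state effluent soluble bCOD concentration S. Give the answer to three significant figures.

S ≈ 1.07 mg/L

Effluent substrate depends only on kinetics and SRT: S = K_s(1 + k_d θ_c) / [θ_c(Yk − k_d) − 1] = 21.0 × (1 + 0.0840 × 12.8) / [12.8 × (0.427 × 7.82 − 0.0840) − 1] = 43.58 / 40.67 = 1.072 mg/L.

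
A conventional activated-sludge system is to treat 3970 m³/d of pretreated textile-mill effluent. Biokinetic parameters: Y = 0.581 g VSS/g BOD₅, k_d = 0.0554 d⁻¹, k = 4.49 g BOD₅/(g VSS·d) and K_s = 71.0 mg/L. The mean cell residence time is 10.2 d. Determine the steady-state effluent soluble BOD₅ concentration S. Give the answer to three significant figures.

S ≈ 4.44 mg/L

From the Monod/SRT balance for a CMAS, S = K_s·(1+k_d θ_c)/[θ_c·(Y k − k_d) − 1] = 71.0 × (1 + 0.0554 × 10.2) / [10.2 × (0.581 × 4.49 − 0.0554) − 1] = 111.1 / 25.04 = 4.437 mg/L.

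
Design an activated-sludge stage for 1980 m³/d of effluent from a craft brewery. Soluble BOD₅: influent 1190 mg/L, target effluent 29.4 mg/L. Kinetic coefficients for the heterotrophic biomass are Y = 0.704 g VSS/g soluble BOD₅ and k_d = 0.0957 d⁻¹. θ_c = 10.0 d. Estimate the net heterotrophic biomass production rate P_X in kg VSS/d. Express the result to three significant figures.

P_X ≈ 827 kg VSS/d

The observed yield is Y_obs = Y/(1 + k_d·θ_c) = 0.704 / (1 + 0.0957 × 10.0) = 0.704 / 1.957 = 0.3597 g VSS per g soluble BOD₅ removed.
ΔS = 1190 − 29.4 = 1161 mg/L, so the substrate removal rate is 1980 × 1161/1000 = 2298 kg soluble BOD₅/d.
Net biomass production P_X = Y_obs × Q·(S₀ − S) = 0.3597 × 2298 = 826.7 kg VSS/d.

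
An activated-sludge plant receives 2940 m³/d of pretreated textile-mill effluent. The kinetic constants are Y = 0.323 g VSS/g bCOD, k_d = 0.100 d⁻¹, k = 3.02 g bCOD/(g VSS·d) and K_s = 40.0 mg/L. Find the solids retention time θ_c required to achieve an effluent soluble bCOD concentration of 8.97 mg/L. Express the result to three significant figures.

From 1/θ_c = Y·k·S/(K_s + S) − k_d: Y·k·S/(K_s+S) = 0.323 × 3.02 × 8.97 / (40.0 + 8.97) = 0.1787 d⁻¹.
Then 1/θ_c = μ − k_d = 0.1787 − 0.100 = 0.07868 d⁻¹, giving θ_c = 12.71 d.

θ_c ≈ 12.7 d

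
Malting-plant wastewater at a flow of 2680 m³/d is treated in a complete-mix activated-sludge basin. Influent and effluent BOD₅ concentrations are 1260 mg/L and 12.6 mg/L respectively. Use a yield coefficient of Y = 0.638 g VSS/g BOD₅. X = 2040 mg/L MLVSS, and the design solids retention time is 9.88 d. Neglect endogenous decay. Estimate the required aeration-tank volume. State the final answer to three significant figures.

V ≈ 10300 m³

With k_d = 0 the design equation reduces to V = Y Q (S₀−S) θ_c / X = 0.638 × 2680 × (1260 − 12.6) × 9.88 / 2040 = 10330 m³.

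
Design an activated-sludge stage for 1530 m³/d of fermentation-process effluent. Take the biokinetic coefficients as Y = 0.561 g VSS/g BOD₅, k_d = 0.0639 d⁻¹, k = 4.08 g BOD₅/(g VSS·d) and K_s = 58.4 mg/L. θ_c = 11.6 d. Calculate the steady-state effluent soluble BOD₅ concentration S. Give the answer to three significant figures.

S ≈ 4.10 mg/L

From the Monod/SRT balance for a CMAS, S = K_s·(1+k_d θ_c)/[θ_c·(Y k − k_d) − 1] = 58.4 × (1 + 0.0639 × 11.6) / [11.6 × (0.561 × 4.08 − 0.0639) − 1] = 101.7 / 24.81 = 4.099 mg/L.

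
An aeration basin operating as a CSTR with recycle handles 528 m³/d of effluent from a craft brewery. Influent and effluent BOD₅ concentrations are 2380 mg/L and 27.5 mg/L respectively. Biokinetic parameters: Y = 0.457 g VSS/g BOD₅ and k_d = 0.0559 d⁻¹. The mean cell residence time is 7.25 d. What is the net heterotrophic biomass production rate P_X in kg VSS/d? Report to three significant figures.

P_X ≈ 404 kg VSS/d

Y_obs = Y / (1 + k_d θ_c) = 0.457 / (1 + 0.0559 × 7.25) = 0.457 / 1.405 = 0.3252.
Substrate removed = Q·(S₀ − S) = 528 m³/d × (2380 − 27.5) g/m³ = 1.24×10^6 g/d = 1242 kg/d.
P_X = Y_obs · Q(S₀ − S) = 0.3252 × 1242 = 403.9 kg VSS/d.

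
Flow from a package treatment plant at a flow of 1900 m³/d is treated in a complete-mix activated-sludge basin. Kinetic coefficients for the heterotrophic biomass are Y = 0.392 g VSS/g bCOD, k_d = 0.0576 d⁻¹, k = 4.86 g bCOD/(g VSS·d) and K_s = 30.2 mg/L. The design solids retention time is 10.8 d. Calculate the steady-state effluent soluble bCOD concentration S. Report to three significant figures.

From the Monod/SRT balance for a CMAS, S = K_s·(1+k_d θ_c)/[θ_c·(Y k − k_d) − 1] = 30.2 × (1 + 0.0576 × 10.8) / [10.8 × (0.392 × 4.86 − 0.0576) − 1] = 48.99 / 18.95 = 2.585 mg/L.

S ≈ 2.58 mg/L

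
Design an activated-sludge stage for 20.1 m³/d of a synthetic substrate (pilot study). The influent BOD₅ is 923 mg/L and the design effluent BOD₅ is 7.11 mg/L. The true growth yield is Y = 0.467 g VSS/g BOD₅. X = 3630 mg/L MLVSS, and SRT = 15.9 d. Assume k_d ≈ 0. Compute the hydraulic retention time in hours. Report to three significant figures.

τ ≈ 45.0 h

Biomass mass balance (decay neglected): V·X = Y·Q·(S₀ − S)·θ_c, so V = 0.467 × 20.1 × (923 − 7.11) × 15.9 / 3630 = 37.66 m³.
τ = V/Q = 37.66/20.1 = 1.873 d, or 44.96 h.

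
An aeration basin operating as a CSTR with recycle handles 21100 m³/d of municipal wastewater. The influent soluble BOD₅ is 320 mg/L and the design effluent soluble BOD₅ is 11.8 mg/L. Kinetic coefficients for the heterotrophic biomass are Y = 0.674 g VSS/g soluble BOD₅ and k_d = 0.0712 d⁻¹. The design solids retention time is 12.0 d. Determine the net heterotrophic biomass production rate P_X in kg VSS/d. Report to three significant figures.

The observed yield is Y_obs = Y/(1 + k_d·θ_c) = 0.674 / (1 + 0.0712 × 12.0) = 0.674 / 1.854 = 0.3635 g VSS per g soluble BOD₅ removed.
Substrate removed = Q·(S₀ − S) = 21100 m³/d × (320 − 11.8) g/m³ = 6.5×10^6 g/d = 6503 kg/d.
So the net sludge growth is P_X = 0.3635 × 6503 = 2364 kg VSS/d.

P_X ≈ 2360 kg VSS/d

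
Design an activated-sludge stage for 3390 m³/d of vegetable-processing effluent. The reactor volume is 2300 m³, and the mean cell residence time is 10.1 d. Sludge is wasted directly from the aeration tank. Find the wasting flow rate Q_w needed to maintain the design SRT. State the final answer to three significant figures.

With mixed-liquor wasting, θ_c = V/Q_w, so Q_w = V/θ_c = 2300/10.1 = 227.7 m³/d.

Q_w ≈ 228 m³/d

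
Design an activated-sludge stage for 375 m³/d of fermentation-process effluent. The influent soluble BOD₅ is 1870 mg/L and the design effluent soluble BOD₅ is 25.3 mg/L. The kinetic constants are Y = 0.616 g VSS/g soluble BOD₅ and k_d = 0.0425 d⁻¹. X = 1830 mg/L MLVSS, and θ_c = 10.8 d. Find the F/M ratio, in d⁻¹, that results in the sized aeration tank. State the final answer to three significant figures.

Steady-state biomass mass balance: V·X·(1 + k_d·θ_c) = Y·Q·(S₀ − S)·θ_c, so V = 0.616 × 375 × (1870 − 25.3) × 10.8 / [1830 × (1 + 0.0425 × 10.8)] = 4.6×10^6 / 2670 = 1724 m³.
Food-to-microorganism ratio F/M = Q S₀ / (V X) = 375 × 1870 / (1724 × 1830) = 0.2223 d⁻¹.

F/M ≈ 0.222 d⁻¹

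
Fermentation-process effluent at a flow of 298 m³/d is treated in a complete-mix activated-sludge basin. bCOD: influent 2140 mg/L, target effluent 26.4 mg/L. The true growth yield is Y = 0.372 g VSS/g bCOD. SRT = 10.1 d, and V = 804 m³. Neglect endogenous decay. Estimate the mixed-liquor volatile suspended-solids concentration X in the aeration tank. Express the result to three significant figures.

X ≈ 2940 mg/L

Without decay, X = Y Q (S₀−S) θ_c / V = 0.372 × 298 × (2140 − 26.4) × 10.1 / 804 = 2943 mg/L.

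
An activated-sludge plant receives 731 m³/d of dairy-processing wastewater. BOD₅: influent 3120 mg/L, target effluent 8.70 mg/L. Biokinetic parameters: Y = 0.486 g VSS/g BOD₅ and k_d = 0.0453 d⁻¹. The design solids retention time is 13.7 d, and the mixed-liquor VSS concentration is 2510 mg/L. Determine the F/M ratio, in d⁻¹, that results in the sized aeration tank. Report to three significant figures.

F/M ≈ 0.244 d⁻¹

Rearranging the biomass balance for a CMAS with decay, V = Y·Q·ΔS·θ_c / [X·(1+k_d θ_c)] = 0.486 × 731 × (3120 − 8.70) × 13.7 / [2510 × (1 + 0.0453 × 13.7)] = 1.51×10^7 / 4068 = 3723 m³.
Food-to-microorganism ratio F/M = Q S₀ / (V X) = 731 × 3120 / (3723 × 2510) = 0.2441 d⁻¹.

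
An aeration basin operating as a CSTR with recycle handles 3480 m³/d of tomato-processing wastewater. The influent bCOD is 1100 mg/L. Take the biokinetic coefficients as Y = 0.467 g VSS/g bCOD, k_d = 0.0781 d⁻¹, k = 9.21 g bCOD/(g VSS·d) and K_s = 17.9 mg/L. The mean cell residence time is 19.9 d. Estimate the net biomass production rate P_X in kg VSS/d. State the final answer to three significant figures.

From the Monod/SRT balance for a CMAS, S = K_s·(1+k_d θ_c)/[θ_c·(Y k − k_d) − 1] = 17.9 × (1 + 0.0781 × 19.9) / [19.9 × (0.467 × 9.21 − 0.0781) − 1] = 45.72 / 83.04 = 0.5506 mg/L.
The observed yield is Y_obs = Y/(1 + k_d·θ_c) = 0.467 / (1 + 0.0781 × 19.9) = 0.467 / 2.554 = 0.1828 g VSS per g bCOD removed.
ΔS = 1100 − 0.551 = 1099 mg/L, so the substrate removal rate is 3480 × 1099/1000 = 3826 kg bCOD/d.
Net biomass production P_X = Y_obs × Q·(S₀ − S) = 0.1828 × 3826 = 699.5 kg VSS/d.

P_X ≈ 700 kg VSS/d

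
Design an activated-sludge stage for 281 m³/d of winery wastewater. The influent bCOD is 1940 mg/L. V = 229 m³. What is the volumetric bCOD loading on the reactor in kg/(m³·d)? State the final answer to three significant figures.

Applied bCOD load per unit volume = Q·S₀/V = (281 × 1940/1000)/229.0 = 2.381 kg bCOD·m⁻³·d⁻¹.

L_v ≈ 2.38 kg bCOD/(m³·d)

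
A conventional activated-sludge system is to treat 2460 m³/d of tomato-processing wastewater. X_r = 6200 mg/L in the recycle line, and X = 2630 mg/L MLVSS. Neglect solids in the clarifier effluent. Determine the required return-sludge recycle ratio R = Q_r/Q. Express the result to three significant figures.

R ≈ 0.737

R = Q_r/Q = X/(X_r − X) = 2630 / (6200 − 2630) = 0.7367.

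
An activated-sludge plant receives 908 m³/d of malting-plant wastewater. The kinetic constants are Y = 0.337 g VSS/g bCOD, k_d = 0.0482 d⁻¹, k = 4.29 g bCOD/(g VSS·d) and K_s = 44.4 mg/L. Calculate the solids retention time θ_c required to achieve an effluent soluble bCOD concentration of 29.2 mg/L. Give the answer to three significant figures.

From 1/θ_c = Y·k·S/(K_s + S) − k_d: Y·k·S/(K_s+S) = 0.337 × 4.29 × 29.2 / (44.4 + 29.2) = 0.5736 d⁻¹.
1/θ_c = 0.5736 − 0.0482 = 0.5254 d⁻¹, so θ_c = 1.903 d.

θ_c ≈ 1.90 d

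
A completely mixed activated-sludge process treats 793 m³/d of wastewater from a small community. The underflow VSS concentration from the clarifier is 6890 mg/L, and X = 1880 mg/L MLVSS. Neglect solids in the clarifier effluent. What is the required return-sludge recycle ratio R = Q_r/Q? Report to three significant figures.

R = Q_r/Q = X/(X_r − X) = 1880 / (6890 − 1880) = 0.3752.

R ≈ 0.375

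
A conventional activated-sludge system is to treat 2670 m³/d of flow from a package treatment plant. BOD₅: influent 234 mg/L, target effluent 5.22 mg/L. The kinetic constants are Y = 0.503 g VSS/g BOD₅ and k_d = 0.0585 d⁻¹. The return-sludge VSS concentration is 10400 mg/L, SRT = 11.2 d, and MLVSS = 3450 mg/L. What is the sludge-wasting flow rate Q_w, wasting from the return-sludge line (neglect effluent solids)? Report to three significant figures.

From the SRT design equation V = Y Q (S₀−S) θ_c / [X (1 + k_d θ_c)] = 0.503 × 2670 × (234 − 5.22) × 11.2 / [3450 × (1 + 0.0585 × 11.2)] = 3.44×10^6 / 5710 = 602.6 m³.
Wasting from the return line (neglecting effluent solids): Q_w = V·X / (θ_c·X_r) = 602.6 × 3450 / (11.2 × 10400) = 17.85 m³/d.

Q_w ≈ 17.8 m³/d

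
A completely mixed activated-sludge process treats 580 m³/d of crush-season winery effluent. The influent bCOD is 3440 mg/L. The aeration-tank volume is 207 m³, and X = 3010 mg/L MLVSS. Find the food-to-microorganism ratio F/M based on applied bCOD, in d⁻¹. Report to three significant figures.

F/M = Q·S₀ / (V·X) = 580 × 3440 / (207.0 × 3010) = 3.202 g bCOD·(g VSS·d)⁻¹.

F/M ≈ 3.20 d⁻¹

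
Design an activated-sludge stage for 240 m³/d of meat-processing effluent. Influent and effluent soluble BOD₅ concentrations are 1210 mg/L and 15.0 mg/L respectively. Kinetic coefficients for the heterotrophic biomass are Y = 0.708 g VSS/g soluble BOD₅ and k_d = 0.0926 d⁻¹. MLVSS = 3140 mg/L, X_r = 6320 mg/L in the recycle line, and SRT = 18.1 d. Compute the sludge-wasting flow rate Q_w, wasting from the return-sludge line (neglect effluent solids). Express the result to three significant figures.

Rearranging the biomass balance for a CMAS with decay, V = Y·Q·ΔS·θ_c / [X·(1+k_d θ_c)] = 0.708 × 240 × (1210 − 15.0) × 18.1 / [3140 × (1 + 0.0926 × 18.1)] = 3.68×10^6 / 8403 = 437.4 m³.
Wasting from the return line (neglecting effluent solids): Q_w = V·X / (θ_c·X_r) = 437.4 × 3140 / (18.1 × 6320) = 12.01 m³/d.

Q_w ≈ 12.0 m³/d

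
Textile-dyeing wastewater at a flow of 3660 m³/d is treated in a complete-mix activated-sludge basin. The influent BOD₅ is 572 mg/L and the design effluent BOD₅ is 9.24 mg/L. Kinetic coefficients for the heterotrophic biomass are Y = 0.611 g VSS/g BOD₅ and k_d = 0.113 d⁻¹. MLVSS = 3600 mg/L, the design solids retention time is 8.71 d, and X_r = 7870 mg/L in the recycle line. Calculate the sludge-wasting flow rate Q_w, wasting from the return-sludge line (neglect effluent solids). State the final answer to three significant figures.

Q_w ≈ 80.6 m³/d

Rearranging the biomass balance for a CMAS with decay, V = Y·Q·ΔS·θ_c / [X·(1+k_d θ_c)] = 0.611 × 3660 × (572 − 9.24) × 8.71 / [3600 × (1 + 0.113 × 8.71)] = 1.1×10^7 / 7143 = 1535 m³.
Q_w = (V·X)/(θ_c X_r) = 1535 × 3600 / (8.71 × 7870) = 80.59 m³/d.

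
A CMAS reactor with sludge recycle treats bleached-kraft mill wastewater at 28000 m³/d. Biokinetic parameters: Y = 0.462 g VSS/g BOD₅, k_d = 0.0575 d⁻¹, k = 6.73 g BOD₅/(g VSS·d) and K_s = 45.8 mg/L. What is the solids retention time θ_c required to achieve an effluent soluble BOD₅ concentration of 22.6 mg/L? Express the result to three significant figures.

At the target effluent, Y k S/(K_s+S) = 0.462×6.73×22.6/68.40 = 1.027 d⁻¹.
θ_c = 1/(μ − k_d) = 1/(1.027 − 0.0575) = 1/0.9698 = 1.031 d.

θ_c ≈ 1.03 d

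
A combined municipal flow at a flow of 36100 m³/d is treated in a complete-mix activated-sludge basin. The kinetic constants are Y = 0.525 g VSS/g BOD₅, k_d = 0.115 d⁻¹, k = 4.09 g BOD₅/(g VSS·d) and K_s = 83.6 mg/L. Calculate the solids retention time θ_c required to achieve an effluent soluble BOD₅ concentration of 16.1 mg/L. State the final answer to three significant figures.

θ_c ≈ 4.32 d

Specific growth rate at S = 16.1 mg/L: μ = YkS/(K_s+S) = 0.525·4.09·16.1/(83.6+16.1) = 0.3467 d⁻¹.
1/θ_c = 0.3467 − 0.115 = 0.2317 d⁻¹, so θ_c = 4.315 d.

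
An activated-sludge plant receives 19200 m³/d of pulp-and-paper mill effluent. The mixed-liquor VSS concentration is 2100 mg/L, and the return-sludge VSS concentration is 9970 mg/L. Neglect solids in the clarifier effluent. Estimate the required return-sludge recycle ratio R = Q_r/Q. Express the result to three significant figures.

Mass balance around the secondary clarifier (neglecting effluent solids): R = X / (X_r − X) = 2100 / (9970 − 2100) = 0.2668.

R ≈ 0.267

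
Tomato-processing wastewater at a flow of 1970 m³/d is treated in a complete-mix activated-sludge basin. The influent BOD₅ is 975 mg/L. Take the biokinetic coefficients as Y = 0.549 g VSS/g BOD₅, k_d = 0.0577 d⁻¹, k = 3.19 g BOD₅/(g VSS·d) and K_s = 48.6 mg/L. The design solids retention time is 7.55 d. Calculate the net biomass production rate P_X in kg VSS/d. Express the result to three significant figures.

From the Monod/SRT balance for a CMAS, S = K_s·(1+k_d θ_c)/[θ_c·(Y k − k_d) − 1] = 48.6 × (1 + 0.0577 × 7.55) / [7.55 × (0.549 × 3.19 − 0.0577) − 1] = 69.77 / 11.79 = 5.920 mg/L.
The observed yield is Y_obs = Y/(1 + k_d·θ_c) = 0.549 / (1 + 0.0577 × 7.55) = 0.549 / 1.436 = 0.3824 g VSS per g BOD₅ removed.
Mass of BOD₅ removed per day: Q(S₀ − S) = 1970 × 969.1 g/m³ = 1909 kg/d.
P_X = Y_obs · Q(S₀ − S) = 0.3824 × 1909 = 730.1 kg VSS/d.

P_X ≈ 730 kg VSS/d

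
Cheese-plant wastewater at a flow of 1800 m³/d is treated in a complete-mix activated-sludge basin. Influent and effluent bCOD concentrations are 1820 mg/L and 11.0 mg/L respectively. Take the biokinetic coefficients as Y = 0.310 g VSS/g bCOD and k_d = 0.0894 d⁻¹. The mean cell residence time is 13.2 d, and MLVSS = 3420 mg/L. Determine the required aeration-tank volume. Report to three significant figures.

Rearranging the biomass balance for a CMAS with decay, V = Y·Q·ΔS·θ_c / [X·(1+k_d θ_c)] = 0.310 × 1800 × (1820 − 11.0) × 13.2 / [3420 × (1 + 0.0894 × 13.2)] = 1.33×10^7 / 7456 = 1787 m³.

V ≈ 1790 m³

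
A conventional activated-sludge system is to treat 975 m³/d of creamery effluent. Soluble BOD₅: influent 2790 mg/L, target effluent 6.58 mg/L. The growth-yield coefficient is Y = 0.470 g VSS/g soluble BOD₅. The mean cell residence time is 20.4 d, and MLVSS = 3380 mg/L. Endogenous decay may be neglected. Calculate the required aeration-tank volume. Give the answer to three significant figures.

V·X = Y·Q·ΔS·θ_c gives V = 0.470 × 975 × (2790 − 6.58) × 20.4 / 3380 = 7698 m³.

V ≈ 7700 m³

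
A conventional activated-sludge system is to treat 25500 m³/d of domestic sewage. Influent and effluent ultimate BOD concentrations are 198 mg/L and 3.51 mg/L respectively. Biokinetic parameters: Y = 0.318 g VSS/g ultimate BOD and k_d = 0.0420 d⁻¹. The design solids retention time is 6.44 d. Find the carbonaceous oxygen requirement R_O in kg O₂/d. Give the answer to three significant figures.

R_O ≈ 3200 kg O₂/d

The observed yield is Y_obs = Y/(1 + k_d·θ_c) = 0.318 / (1 + 0.0420 × 6.44) = 0.318 / 1.270 = 0.2503 g VSS per g ultimate BOD removed.
ΔS = 198 − 3.51 = 194.5 mg/L, so the substrate removal rate is 25500 × 194.5/1000 = 4959 kg ultimate BOD/d.
P_X = Y_obs·Q·(S₀ − S) = 0.2503 × 4959 = 1241 kg VSS/d.
Carbonaceous O₂ demand = substrate oxidised − cell-mass equivalent = 4959 − 1.42 × 1241 = 3197 kg O₂/d.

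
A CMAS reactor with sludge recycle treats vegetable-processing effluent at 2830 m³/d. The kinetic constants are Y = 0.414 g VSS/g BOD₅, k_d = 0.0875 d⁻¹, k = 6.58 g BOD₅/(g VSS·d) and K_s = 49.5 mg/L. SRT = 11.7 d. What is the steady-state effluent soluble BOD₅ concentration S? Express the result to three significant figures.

Effluent substrate depends only on kinetics and SRT: S = K_s(1 + k_d θ_c) / [θ_c(Yk − k_d) − 1] = 49.5 × (1 + 0.0875 × 11.7) / [11.7 × (0.414 × 6.58 − 0.0875) − 1] = 100.2 / 29.85 = 3.356 mg/L.

S ≈ 3.36 mg/L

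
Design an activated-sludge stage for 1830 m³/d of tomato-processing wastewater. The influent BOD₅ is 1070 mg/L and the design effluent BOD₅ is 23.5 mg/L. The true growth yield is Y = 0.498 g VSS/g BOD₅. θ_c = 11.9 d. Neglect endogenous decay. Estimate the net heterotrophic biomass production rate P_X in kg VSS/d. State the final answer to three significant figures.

P_X ≈ 954 kg VSS/d

Since k_d ≈ 0, Y_obs = Y = 0.498 g VSS/g BOD₅.
Q·(S₀ − S) = 1830 × (1070 − 23.5) × 10⁻³ = 1915 kg/d removed.
So the net sludge growth is P_X = 0.4980 × 1915 = 953.7 kg VSS/d.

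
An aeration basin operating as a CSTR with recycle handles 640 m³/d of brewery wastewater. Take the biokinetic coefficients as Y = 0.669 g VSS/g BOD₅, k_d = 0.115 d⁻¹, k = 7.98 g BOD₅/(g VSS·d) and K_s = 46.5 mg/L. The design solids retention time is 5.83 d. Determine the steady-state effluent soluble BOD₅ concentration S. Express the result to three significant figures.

Effluent substrate depends only on kinetics and SRT: S = K_s(1 + k_d θ_c) / [θ_c(Yk − k_d) − 1] = 46.5 × (1 + 0.115 × 5.83) / [5.83 × (0.669 × 7.98 − 0.115) − 1] = 77.68 / 29.45 = 2.637 mg/L.

S ≈ 2.64 mg/L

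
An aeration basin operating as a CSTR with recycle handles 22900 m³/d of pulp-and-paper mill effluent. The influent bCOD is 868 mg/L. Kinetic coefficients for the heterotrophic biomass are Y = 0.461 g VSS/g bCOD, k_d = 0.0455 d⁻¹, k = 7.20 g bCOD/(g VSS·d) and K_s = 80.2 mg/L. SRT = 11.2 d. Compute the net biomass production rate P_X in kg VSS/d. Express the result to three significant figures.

P_X ≈ 6050 kg VSS/d

Effluent substrate depends only on kinetics and SRT: S = K_s(1 + k_d θ_c) / [θ_c(Yk − k_d) − 1] = 80.2 × (1 + 0.0455 × 11.2) / [11.2 × (0.461 × 7.20 − 0.0455) − 1] = 121.1 / 35.67 = 3.395 mg/L.
Y_obs = Y / (1 + k_d θ_c) = 0.461 / (1 + 0.0455 × 11.2) = 0.461 / 1.510 = 0.3054.
ΔS = 868 − 3.39 = 864.6 mg/L, so the substrate removal rate is 22900 × 864.6/1000 = 19800 kg bCOD/d.
So the net sludge growth is P_X = 0.3054 × 19800 = 6046 kg VSS/d.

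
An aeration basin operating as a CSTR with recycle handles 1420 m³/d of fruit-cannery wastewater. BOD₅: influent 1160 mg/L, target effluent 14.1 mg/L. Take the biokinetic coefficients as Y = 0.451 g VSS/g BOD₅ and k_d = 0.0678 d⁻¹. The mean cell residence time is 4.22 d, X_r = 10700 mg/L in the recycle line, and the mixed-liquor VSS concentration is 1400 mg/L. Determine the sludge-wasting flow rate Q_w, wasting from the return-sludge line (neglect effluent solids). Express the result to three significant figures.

Steady-state biomass mass balance: V·X·(1 + k_d·θ_c) = Y·Q·(S₀ − S)·θ_c, so V = 0.451 × 1420 × (1160 − 14.1) × 4.22 / [1400 × (1 + 0.0678 × 4.22)] = 3.1×10^6 / 1801 = 1720 m³.
Wasting from the return line (neglecting effluent solids): Q_w = V·X / (θ_c·X_r) = 1720 × 1400 / (4.22 × 10700) = 53.33 m³/d.

Q_w ≈ 53.3 m³/d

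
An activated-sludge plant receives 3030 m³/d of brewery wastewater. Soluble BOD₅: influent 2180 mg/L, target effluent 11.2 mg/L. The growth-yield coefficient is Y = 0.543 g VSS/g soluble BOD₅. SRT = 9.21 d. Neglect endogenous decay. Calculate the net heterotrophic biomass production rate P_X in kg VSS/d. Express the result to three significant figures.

P_X ≈ 3570 kg VSS/d

With endogenous decay neglected, the observed yield equals the true yield: Y_obs = Y = 0.543 g VSS/g soluble BOD₅.
Mass of soluble BOD₅ removed per day: Q(S₀ − S) = 3030 × 2169 g/m³ = 6571 kg/d.
P_X = Y_obs · Q(S₀ − S) = 0.5430 × 6571 = 3568 kg VSS/d.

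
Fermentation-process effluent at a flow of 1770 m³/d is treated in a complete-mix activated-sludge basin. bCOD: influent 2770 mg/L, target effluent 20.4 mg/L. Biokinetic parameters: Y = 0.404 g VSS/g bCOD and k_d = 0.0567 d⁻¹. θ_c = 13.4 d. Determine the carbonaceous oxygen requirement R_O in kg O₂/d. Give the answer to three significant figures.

Correct the yield for decay: Y_obs = Y/(1 + k_d θ_c) = 0.404 / (1 + 0.0567 × 13.4) = 0.404 / 1.760 = 0.2296.
ΔS = 2770 − 20.4 = 2750 mg/L, so the substrate removal rate is 1770 × 2750/1000 = 4867 kg bCOD/d.
P_X = Y_obs·Q·(S₀ − S) = 0.2296 × 4867 = 1117 kg VSS/d.
R_O = Q·(S₀ − S) − 1.42·P_X = 4867 − 1.42 × 1117 = 3280 kg O₂/d.

R_O ≈ 3280 kg O₂/d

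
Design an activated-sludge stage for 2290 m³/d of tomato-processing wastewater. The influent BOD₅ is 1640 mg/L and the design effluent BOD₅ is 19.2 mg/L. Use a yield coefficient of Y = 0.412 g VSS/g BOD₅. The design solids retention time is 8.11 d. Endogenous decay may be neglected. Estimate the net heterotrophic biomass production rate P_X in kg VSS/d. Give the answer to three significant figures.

P_X ≈ 1530 kg VSS/d

No decay correction is needed, so Y_obs = Y = 0.412.
Substrate removed = Q·(S₀ − S) = 2290 m³/d × (1640 − 19.2) g/m³ = 3.71×10^6 g/d = 3712 kg/d.
Net biomass production P_X = Y_obs × Q·(S₀ − S) = 0.4120 × 3712 = 1529 kg VSS/d.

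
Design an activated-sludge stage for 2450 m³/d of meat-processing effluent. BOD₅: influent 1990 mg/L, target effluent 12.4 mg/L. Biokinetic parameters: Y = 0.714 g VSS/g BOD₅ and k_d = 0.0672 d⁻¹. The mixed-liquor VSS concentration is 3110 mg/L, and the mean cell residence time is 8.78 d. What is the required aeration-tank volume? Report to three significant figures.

V ≈ 6140 m³

From the SRT design equation V = Y Q (S₀−S) θ_c / [X (1 + k_d θ_c)] = 0.714 × 2450 × (1990 − 12.4) × 8.78 / [3110 × (1 + 0.0672 × 8.78)] = 3.04×10^7 / 4945 = 6142 m³.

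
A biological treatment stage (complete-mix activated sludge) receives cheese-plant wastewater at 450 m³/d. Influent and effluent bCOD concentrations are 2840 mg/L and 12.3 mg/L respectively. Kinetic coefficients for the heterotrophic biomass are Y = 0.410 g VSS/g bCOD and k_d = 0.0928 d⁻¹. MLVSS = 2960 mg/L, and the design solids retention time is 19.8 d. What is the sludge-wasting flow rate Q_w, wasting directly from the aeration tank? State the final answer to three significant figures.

From the SRT design equation V = Y Q (S₀−S) θ_c / [X (1 + k_d θ_c)] = 0.410 × 450 × (2840 − 12.3) × 19.8 / [2960 × (1 + 0.0928 × 19.8)] = 1.03×10^7 / 8399 = 1230 m³.
With mixed-liquor wasting, θ_c = V/Q_w, so Q_w = V/θ_c = 1230/19.8 = 62.12 m³/d.

Q_w ≈ 62.1 m³/d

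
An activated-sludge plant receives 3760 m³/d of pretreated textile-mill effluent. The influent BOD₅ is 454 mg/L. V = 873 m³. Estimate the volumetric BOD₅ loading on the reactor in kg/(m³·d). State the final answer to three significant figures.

Volumetric loading L_v = Q·S₀ / V = 3760 × 454 g/m³ / 873.0 m³ = 1955 g/(m³·d) = 1.955 kg BOD₅/(m³·d).

L_v ≈ 1.96 kg BOD₅/(m³·d)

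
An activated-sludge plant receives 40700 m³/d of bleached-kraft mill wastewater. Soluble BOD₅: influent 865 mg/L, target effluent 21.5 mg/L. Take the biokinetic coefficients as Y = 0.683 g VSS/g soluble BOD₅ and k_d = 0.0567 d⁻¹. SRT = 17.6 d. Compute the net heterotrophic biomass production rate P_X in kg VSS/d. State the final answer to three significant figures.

P_X ≈ 11700 kg VSS/d

Y_obs = Y / (1 + k_d θ_c) = 0.683 / (1 + 0.0567 × 17.6) = 0.683 / 1.998 = 0.3419.
Q·(S₀ − S) = 40700 × (865 − 21.5) × 10⁻³ = 34330 kg/d removed.
P_X = Y_obs · Q(S₀ − S) = 0.3419 × 34330 = 11736 kg VSS/d.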